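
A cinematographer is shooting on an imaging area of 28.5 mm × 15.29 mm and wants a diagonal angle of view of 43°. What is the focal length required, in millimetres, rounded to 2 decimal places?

41.05 mm

Sensor diagonal = √(28.5² + 15.29²) = √1046.0341 ≈ 32.3425 mm.
From α = 2·arctan(d/2f) we get f = d / (2·tan(α/2)).
With d = 32.3425 mm and α/2 = 21.5°, tan(α/2) ≈ 0.39391, so f ≈ 32.3425 / 0.78782 ≈ 41.0530 mm.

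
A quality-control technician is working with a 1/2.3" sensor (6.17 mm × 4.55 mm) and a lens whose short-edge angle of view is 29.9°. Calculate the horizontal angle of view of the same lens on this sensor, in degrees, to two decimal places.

From the short-edge AOV: f = 4.55 / (2·tan(14.95°)) = 4.55 / 0.53403 ≈ 8.5201 mm.
Horizontal AOV = 2·arctan(6.17 / (2 × 8.5201)) = 2·arctan(0.36208) ≈ 39.8089°.

39.81°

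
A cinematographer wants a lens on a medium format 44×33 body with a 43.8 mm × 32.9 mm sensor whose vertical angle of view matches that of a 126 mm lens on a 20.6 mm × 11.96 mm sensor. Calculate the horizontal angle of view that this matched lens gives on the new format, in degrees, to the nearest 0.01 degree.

7.23°

Equal vertical AOV ⇒ f₂ = f₁ · 32.9/11.96 = 126 × 2.75084 ≈ 346.6054 mm.
Horizontal AOV on the new format = 2·arctan(43.8 / (2 × 346.6054)) = 2·arctan(0.06318) ≈ 7.2308°.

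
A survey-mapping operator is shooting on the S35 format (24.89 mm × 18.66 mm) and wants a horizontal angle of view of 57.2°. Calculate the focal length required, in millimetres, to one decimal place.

From α = 2·arctan(w/2f) we get f = w / (2·tan(α/2)).
With w = 24.89 mm and α/2 = 28.6°, tan(α/2) ≈ 0.54522, so f ≈ 24.89 / 1.09044 ≈ 22.8257 mm.

22.8 mm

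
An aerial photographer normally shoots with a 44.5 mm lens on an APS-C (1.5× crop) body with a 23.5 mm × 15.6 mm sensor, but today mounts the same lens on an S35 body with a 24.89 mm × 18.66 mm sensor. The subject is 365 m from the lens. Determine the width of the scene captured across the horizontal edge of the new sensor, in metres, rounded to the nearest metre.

204 m

The focal length stays 44.5 mm; the relevant sensor dimension is now w = 24.89 mm. Object distance dₒ = 365 m = 365000 mm.
Thin-lens field width W = w·(dₒ − f)/f = 24.89 × (365000 − 44.5)/44.5 ≈ 204129.043 mm = 204.129 m.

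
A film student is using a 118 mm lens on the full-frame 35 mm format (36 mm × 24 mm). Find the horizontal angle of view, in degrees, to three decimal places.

17.346°

Angle of view α = 2·arctan(w/2f) with w = 36 mm and f = 118 mm.
w/2f = 0.15254; arctan(0.15254) ≈ 8.6732°, so α ≈ 17.3463°.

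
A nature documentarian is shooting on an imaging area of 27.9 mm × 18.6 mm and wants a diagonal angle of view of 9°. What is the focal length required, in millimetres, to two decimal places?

Sensor diagonal = √(27.9² + 18.6²) = √1124.3700 ≈ 33.5316 mm.
From α = 2·arctan(d/2f) we get f = d / (2·tan(α/2)).
With d = 33.5316 mm and α/2 = 4.5°, tan(α/2) ≈ 0.07870, so f ≈ 33.5316 / 0.15740 ≈ 213.0299 mm.

213.03 mm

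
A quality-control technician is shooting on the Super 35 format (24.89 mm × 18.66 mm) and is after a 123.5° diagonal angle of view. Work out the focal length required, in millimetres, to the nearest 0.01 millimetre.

Sensor diagonal = √(24.89² + 18.66²) = √967.7077 ≈ 31.1080 mm.
From α = 2·arctan(d/2f) we get f = d / (2·tan(α/2)).
With d = 31.1080 mm and α/2 = 61.75°, tan(α/2) ≈ 1.86109, so f ≈ 31.1080 / 3.72218 ≈ 8.3575 mm.

8.36 mm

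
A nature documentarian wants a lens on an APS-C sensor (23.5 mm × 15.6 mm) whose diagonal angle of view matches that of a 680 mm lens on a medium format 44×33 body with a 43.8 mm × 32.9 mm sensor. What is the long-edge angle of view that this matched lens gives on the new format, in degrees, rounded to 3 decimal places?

Sensor diagonal = √(43.8² + 32.9²) = √3000.8500 ≈ 54.7800 mm.
Sensor diagonal = √(23.5² + 15.6²) = √795.6100 ≈ 28.2066 mm.
Equal diagonal AOV ⇒ f₂ = f₁ · 28.2066/54.7800 = 680 × 0.51491 ≈ 350.1361 mm.
Long-edge AOV on the new format = 2·arctan(23.5 / (2 × 350.1361)) = 2·arctan(0.03356) ≈ 3.8441°.

3.844°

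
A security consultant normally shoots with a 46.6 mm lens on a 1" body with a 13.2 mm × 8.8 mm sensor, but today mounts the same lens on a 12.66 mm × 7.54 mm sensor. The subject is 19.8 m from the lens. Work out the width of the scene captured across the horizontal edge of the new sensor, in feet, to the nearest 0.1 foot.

The focal length stays 46.6 mm; the relevant sensor dimension is now w = 12.66 mm. Object distance dₒ = 19.8 m = 19800 mm.
Thin-lens field width W = w·(dₒ − f)/f = 12.66 × (19800 − 46.6)/46.6 ≈ 5366.482 mm = 5366.482/304.8 ft = 17.6066 ft.

17.6 ft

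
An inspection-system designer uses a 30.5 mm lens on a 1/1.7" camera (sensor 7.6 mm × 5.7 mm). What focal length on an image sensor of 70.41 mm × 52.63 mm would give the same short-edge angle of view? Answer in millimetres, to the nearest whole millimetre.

Equal angle of view means equal height/f ratio, so f₂ = f₁ · (height₂/height₁) = 30.5 × 52.63/5.7.
f₂ = 30.5 × 9.23333 ≈ 281.617 mm.

282 mm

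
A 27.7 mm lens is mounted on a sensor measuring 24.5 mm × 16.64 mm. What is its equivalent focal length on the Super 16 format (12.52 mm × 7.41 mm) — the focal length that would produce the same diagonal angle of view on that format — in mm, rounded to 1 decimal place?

13.6 mm

Sensor diagonal = √(24.5² + 16.64²) = √877.1396 ≈ 29.6165 mm.
Sensor diagonal = √(12.52² + 7.41²) = √211.6585 ≈ 14.5485 mm.
Equal angle of view means equal diagonal/f ratio, so f₂ = f₁ · (diagonal₂/diagonal₁) = 27.7 × 14.5485/29.6165.
f₂ = 27.7 × 0.49123 ≈ 13.607 mm.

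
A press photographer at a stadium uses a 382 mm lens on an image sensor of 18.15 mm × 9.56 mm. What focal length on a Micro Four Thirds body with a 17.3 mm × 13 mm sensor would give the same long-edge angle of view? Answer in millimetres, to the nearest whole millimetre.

Equal angle of view means equal width/f ratio, so f₂ = f₁ · (width₂/width₁) = 382 × 17.3/18.15.
f₂ = 382 × 0.95317 ≈ 364.110 mm.

364 mm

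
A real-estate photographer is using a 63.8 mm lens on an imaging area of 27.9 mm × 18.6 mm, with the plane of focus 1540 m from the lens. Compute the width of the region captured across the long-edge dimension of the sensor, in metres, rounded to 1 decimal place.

dₒ: 1540 m = 1.54e+06 mm.
Similar triangles through the lens centre give W/dₒ = w/dᵢ; with 1/f = 1/dₒ + 1/dᵢ this gives W = w·(dₒ − f)/f.
W = 27.9 mm × (1.54e+06 − 63.8) / 63.8 = 27.9 × 24136.9310 ≈ 673420.376 mm = 673.42 m.

673.4 m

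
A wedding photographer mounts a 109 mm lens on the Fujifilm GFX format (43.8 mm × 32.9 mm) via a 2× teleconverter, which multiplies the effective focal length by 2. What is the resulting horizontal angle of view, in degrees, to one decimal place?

11.5°

Effective focal length f = 109 × 2 = 218 mm.
α = 2·arctan(43.8 / (2 × 218)) = 2·arctan(0.10046) ≈ 11.4732°.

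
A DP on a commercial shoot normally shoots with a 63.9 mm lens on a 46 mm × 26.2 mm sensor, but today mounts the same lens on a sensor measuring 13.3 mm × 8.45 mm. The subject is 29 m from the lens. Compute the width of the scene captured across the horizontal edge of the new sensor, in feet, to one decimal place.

The focal length stays 63.9 mm; the relevant sensor dimension is now w = 13.3 mm. Object distance dₒ = 29 m = 29000 mm.
Thin-lens field width W = w·(dₒ − f)/f = 13.3 × (29000 − 63.9)/63.9 ≈ 6022.694 mm = 6022.694/304.8 ft = 19.7595 ft.

19.8 ft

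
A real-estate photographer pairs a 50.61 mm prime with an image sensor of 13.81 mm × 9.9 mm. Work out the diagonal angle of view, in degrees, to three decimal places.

Sensor diagonal = √(13.81² + 9.9²) = √288.7261 ≈ 16.9919 mm.
Angle of view α = 2·arctan(d/2f) with d = 16.9919 mm and f = 50.61 mm.
d/2f = 0.16787; arctan(0.16787) ≈ 9.5295°, so α ≈ 19.0589°.

19.059°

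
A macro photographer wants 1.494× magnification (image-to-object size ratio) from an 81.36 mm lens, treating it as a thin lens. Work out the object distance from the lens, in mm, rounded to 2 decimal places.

With m = dᵢ/dₒ and 1/f = 1/dₒ + 1/dᵢ, substituting dᵢ = m·dₒ gives 1/f = (1 + 1/m)/dₒ, hence dₒ = f·(1 + 1/m).
dₒ = 81.36 × (1 + 1/1.494) = 81.36 × 1.66934 ≈ 135.818 mm.

135.82 mm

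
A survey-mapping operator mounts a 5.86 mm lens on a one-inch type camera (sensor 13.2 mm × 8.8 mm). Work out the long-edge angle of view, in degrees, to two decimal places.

96.80°

Angle of view α = 2·arctan(w/2f) with w = 13.2 mm and f = 5.86 mm.
w/2f = 1.12628; arctan(1.12628) ≈ 48.3988°, so α ≈ 96.7976°.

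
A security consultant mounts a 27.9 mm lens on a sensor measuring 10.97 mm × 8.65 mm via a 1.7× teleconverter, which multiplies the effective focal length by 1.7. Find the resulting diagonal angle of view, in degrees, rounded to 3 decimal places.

Effective focal length f = 27.9 × 1.7 = 47.43 mm.
Sensor diagonal = √(10.97² + 8.65²) = √195.1634 ≈ 13.9701 mm.
α = 2·arctan(13.970 / (2 × 47.43)) = 2·arctan(0.14727) ≈ 16.7555°.

16.756°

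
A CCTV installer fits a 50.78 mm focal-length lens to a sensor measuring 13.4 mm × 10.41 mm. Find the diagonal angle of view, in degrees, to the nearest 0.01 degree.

18.97°

Sensor diagonal = √(13.4² + 10.41²) = √287.9281 ≈ 16.9684 mm.
Angle of view α = 2·arctan(d/2f) with d = 16.9684 mm and f = 50.78 mm.
d/2f = 0.16708; arctan(0.16708) ≈ 9.4853°, so α ≈ 18.9705°.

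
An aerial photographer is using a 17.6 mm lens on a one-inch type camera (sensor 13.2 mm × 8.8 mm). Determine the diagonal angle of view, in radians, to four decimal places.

Sensor diagonal = √(13.2² + 8.8²) = √251.6800 ≈ 15.8644 mm.
Angle of view α = 2·arctan(d/2f) with d = 15.8644 mm and f = 17.6 mm.
d/2f = 0.45069; arctan(0.45069) ≈ 0.4234 rad, so α ≈ 0.8469 rad.

0.8469 rad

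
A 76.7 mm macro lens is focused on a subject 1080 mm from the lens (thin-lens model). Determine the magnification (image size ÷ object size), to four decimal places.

0.0764×

Thin lens: 1/f = 1/dₒ + 1/dᵢ → 1/dᵢ = 1/76.7 − 1/1080 = 0.0121119 mm⁻¹, so dᵢ ≈ 82.5635 mm.
Magnification m = dᵢ/dₒ = 82.5635/1080 ≈ 0.07645.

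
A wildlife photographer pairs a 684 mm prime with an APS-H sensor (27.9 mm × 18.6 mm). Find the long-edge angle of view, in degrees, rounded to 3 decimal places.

2.337°

Angle of view α = 2·arctan(w/2f) with w = 27.9 mm and f = 684 mm.
w/2f = 0.02039; arctan(0.02039) ≈ 1.1684°, so α ≈ 2.3367°.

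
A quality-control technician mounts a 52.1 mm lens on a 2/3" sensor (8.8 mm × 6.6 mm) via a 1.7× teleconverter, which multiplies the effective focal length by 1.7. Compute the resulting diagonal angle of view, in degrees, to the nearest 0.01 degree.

Effective focal length f = 52.1 × 1.7 = 88.57 mm.
Sensor diagonal = √(8.8² + 6.6²) = √121.0000 ≈ 11.0000 mm.
α = 2·arctan(11.000 / (2 × 88.57)) = 2·arctan(0.06210) ≈ 7.1068°.

7.11°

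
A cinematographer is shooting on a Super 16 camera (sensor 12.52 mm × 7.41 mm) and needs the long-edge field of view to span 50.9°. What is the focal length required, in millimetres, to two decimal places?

13.15 mm

From α = 2·arctan(w/2f) we get f = w / (2·tan(α/2)).
With w = 12.52 mm and α/2 = 25.45°, tan(α/2) ≈ 0.47590, so f ≈ 12.52 / 0.95181 ≈ 13.1539 mm.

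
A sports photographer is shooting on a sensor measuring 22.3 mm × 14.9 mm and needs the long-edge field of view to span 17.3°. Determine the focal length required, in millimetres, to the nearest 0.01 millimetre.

From α = 2·arctan(w/2f) we get f = w / (2·tan(α/2)).
With w = 22.3 mm and α/2 = 8.65°, tan(α/2) ≈ 0.15213, so f ≈ 22.3 / 0.30426 ≈ 73.2933 mm.

73.29 mm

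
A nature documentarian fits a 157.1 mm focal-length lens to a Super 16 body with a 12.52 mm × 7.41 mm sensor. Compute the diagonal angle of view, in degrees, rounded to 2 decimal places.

5.30°

Sensor diagonal = √(12.52² + 7.41²) = √211.6585 ≈ 14.5485 mm.
Angle of view α = 2·arctan(d/2f) with d = 14.5485 mm and f = 157.1 mm.
d/2f = 0.04630; arctan(0.04630) ≈ 2.6511°, so α ≈ 5.3022°.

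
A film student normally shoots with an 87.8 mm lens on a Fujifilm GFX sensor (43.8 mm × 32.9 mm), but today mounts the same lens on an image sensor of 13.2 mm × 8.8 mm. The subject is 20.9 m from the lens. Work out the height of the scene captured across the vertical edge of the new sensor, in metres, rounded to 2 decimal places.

The focal length stays 87.8 mm; the relevant sensor dimension is now h = 8.8 mm. Object distance dₒ = 20.9 m = 20900 mm.
Thin-lens field height W = h·(dₒ − f)/f = 8.8 × (20900 − 87.8)/87.8 ≈ 2085.961 mm = 2.08596 m.

2.09 m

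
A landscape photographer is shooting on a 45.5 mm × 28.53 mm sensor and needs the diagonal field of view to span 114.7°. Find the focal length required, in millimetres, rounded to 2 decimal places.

Sensor diagonal = √(45.5² + 28.53²) = √2884.2109 ≈ 53.7048 mm.
From α = 2·arctan(d/2f) we get f = d / (2·tan(α/2)).
With d = 53.7048 mm and α/2 = 57.35°, tan(α/2) ≈ 1.56065, so f ≈ 53.7048 / 3.12131 ≈ 17.2059 mm.

17.21 mm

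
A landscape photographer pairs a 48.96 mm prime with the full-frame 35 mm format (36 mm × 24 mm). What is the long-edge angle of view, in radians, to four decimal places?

Angle of view α = 2·arctan(w/2f) with w = 36 mm and f = 48.96 mm.
w/2f = 0.36765; arctan(0.36765) ≈ 0.3523 rad, so α ≈ 0.7046 rad.

0.7046 rad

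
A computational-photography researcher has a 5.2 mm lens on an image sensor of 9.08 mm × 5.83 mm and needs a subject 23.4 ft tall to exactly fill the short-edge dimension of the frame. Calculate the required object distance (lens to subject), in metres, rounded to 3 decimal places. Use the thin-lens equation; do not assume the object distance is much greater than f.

6.367 m

W: 23.4 ft × 304.8 mm/ft = 7132.32 mm.
Magnification m = h/W = dᵢ/dₒ; combined with 1/f = 1/dₒ + 1/dᵢ this gives dₒ = f·(1 + W/h).
dₒ = 5.2 mm × (1 + 7132.32/5.83) = 5.2 × 1224.3825 ≈ 6366.789 mm = 6.36679 m.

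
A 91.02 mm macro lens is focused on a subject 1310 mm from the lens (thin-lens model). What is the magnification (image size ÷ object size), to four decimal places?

0.0747×

Thin lens: 1/f = 1/dₒ + 1/dᵢ → 1/dᵢ = 1/91.02 − 1/1310 = 0.0102232 mm⁻¹, so dᵢ ≈ 97.8164 mm.
Magnification m = dᵢ/dₒ = 97.8164/1310 ≈ 0.07467.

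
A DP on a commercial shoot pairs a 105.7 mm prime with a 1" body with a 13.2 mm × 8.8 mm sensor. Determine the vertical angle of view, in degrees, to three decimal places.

Angle of view α = 2·arctan(h/2f) with h = 8.8 mm and f = 105.7 mm.
h/2f = 0.04163; arctan(0.04163) ≈ 2.3837°, so α ≈ 4.7674°.

4.767°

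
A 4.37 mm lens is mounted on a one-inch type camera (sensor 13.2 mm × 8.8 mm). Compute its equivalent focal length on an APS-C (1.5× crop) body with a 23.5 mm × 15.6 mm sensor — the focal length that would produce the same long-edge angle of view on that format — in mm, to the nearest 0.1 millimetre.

Equal angle of view means equal width/f ratio, so f₂ = f₁ · (width₂/width₁) = 4.37 × 23.5/13.2.
f₂ = 4.37 × 1.78030 ≈ 7.780 mm.

7.8 mm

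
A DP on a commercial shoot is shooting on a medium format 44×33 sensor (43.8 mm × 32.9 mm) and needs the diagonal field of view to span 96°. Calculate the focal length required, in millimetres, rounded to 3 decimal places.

24.662 mm

Sensor diagonal = √(43.8² + 32.9²) = √3000.8500 ≈ 54.7800 mm.
From α = 2·arctan(d/2f) we get f = d / (2·tan(α/2)).
With d = 54.7800 mm and α/2 = 48°, tan(α/2) ≈ 1.11061, so f ≈ 54.7800 / 2.22123 ≈ 24.6621 mm.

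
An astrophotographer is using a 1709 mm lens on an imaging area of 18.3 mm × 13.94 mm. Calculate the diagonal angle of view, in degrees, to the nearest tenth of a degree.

Sensor diagonal = √(18.3² + 13.94²) = √529.2136 ≈ 23.0046 mm.
Angle of view α = 2·arctan(d/2f) with d = 23.0046 mm and f = 1709 mm.
d/2f = 0.00673; arctan(0.00673) ≈ 0.3856°, so α ≈ 0.7712°.

0.8°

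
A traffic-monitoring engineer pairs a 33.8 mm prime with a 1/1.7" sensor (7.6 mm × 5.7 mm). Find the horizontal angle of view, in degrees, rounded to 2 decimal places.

Angle of view α = 2·arctan(w/2f) with w = 7.6 mm and f = 33.8 mm.
w/2f = 0.11243; arctan(0.11243) ≈ 6.4146°, so α ≈ 12.8292°.

12.83°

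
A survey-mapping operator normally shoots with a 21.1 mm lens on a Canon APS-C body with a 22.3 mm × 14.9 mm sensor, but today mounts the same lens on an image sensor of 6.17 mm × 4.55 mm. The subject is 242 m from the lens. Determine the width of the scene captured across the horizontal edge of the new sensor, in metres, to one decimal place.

70.8 m

The focal length stays 21.1 mm; the relevant sensor dimension is now w = 6.17 mm. Object distance dₒ = 242 m = 242000 mm.
Thin-lens field width W = w·(dₒ − f)/f = 6.17 × (242000 − 21.1)/21.1 ≈ 70758.759 mm = 70.7588 m.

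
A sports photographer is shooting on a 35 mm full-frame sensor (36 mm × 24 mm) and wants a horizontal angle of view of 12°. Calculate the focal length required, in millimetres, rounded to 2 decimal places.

171.26 mm

From α = 2·arctan(w/2f) we get f = w / (2·tan(α/2)).
With w = 36 mm and α/2 = 6°, tan(α/2) ≈ 0.10510, so f ≈ 36 / 0.21021 ≈ 171.2586 mm.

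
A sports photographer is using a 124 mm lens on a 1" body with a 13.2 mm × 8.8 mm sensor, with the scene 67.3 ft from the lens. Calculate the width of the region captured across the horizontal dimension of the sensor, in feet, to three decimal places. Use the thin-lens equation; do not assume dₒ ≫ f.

7.121 ft

dₒ: 67.3 ft × 304.8 mm/ft = 20513.04 mm.
Similar triangles through the lens centre give W/dₒ = w/dᵢ; with 1/f = 1/dₒ + 1/dᵢ this gives W = w·(dₒ − f)/f.
W = 13.2 mm × (20513 − 124) / 124 = 13.2 × 164.4277 ≈ 2170.446 mm = 2170.446/304.8 ft = 7.12089 ft.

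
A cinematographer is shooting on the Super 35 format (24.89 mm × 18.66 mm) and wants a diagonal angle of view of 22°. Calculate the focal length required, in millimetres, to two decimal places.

80.02 mm

Sensor diagonal = √(24.89² + 18.66²) = √967.7077 ≈ 31.1080 mm.
From α = 2·arctan(d/2f) we get f = d / (2·tan(α/2)).
With d = 31.1080 mm and α/2 = 11°, tan(α/2) ≈ 0.19438, so f ≈ 31.1080 / 0.38876 ≈ 80.0184 mm.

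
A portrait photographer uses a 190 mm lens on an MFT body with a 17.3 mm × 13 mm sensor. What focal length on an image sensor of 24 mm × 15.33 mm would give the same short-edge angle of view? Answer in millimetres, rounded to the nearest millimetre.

Equal angle of view means equal height/f ratio, so f₂ = f₁ · (height₂/height₁) = 190 × 15.33/13.
f₂ = 190 × 1.17923 ≈ 224.054 mm.

224 mm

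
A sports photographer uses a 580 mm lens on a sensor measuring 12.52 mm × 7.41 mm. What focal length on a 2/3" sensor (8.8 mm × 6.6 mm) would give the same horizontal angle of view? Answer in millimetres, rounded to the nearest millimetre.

408 mm

Equal angle of view means equal width/f ratio, so f₂ = f₁ · (width₂/width₁) = 580 × 8.8/12.52.
f₂ = 580 × 0.70288 ≈ 407.668 mm.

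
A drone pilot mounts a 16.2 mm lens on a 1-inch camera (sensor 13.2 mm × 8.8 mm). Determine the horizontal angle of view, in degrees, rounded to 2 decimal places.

Angle of view α = 2·arctan(w/2f) with w = 13.2 mm and f = 16.2 mm.
w/2f = 0.40741; arctan(0.40741) ≈ 22.1663°, so α ≈ 44.3327°.

44.33°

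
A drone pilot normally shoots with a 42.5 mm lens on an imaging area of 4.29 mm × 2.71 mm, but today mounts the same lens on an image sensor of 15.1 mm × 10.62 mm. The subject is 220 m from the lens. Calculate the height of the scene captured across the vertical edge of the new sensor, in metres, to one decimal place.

55.0 m

The focal length stays 42.5 mm; the relevant sensor dimension is now h = 10.62 mm. Object distance dₒ = 220 m = 220000 mm.
Thin-lens field height W = h·(dₒ − f)/f = 10.62 × (220000 − 42.5)/42.5 ≈ 54963.498 mm = 54.9635 m.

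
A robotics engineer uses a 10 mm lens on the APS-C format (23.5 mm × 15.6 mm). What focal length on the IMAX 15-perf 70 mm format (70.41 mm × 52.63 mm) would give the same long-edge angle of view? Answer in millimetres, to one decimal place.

Equal angle of view means equal width/f ratio, so f₂ = f₁ · (width₂/width₁) = 10 × 70.41/23.5.
f₂ = 10 × 2.99617 ≈ 29.962 mm.

30.0 mm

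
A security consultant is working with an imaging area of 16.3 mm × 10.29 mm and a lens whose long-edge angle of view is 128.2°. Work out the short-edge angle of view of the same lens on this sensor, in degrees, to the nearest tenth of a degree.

From the long-edge AOV: f = 16.3 / (2·tan(64.1°)) = 16.3 / 4.11884 ≈ 3.9574 mm.
Short-edge AOV = 2·arctan(10.29 / (2 × 3.9574)) = 2·arctan(1.30009) ≈ 104.8665°.

104.9°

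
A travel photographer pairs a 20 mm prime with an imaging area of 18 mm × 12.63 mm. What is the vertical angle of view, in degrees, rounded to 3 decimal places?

35.047°

Angle of view α = 2·arctan(h/2f) with h = 12.63 mm and f = 20 mm.
h/2f = 0.31575; arctan(0.31575) ≈ 17.5235°, so α ≈ 35.0470°.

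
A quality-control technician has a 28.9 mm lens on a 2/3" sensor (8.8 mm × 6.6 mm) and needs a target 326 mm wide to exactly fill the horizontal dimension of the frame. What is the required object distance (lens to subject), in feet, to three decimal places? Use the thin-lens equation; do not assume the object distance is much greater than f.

Magnification m = w/W = dᵢ/dₒ; combined with 1/f = 1/dₒ + 1/dᵢ this gives dₒ = f·(1 + W/w).
dₒ = 28.9 mm × (1 + 326/8.8) = 28.9 × 38.0455 ≈ 1099.514 mm = 1099.514/304.8 ft = 3.60733 ft.

3.607 ft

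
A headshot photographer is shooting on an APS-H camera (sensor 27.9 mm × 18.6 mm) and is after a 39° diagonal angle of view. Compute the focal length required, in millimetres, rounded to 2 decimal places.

Sensor diagonal = √(27.9² + 18.6²) = √1124.3700 ≈ 33.5316 mm.
From α = 2·arctan(d/2f) we get f = d / (2·tan(α/2)).
With d = 33.5316 mm and α/2 = 19.5°, tan(α/2) ≈ 0.35412, so f ≈ 33.5316 / 0.70824 ≈ 47.3452 mm.

47.35 mm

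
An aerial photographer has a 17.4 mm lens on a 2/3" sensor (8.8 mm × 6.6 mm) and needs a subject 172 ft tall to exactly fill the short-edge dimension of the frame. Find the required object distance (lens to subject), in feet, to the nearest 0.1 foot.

453.5 ft

W: 172 ft × 304.8 mm/ft = 52425.60 mm.
Magnification m = h/W = dᵢ/dₒ; combined with 1/f = 1/dₒ + 1/dᵢ this gives dₒ = f·(1 + W/h).
dₒ = 17.4 mm × (1 + 52425.6/6.6) = 17.4 × 7944.2725 ≈ 138230.341 mm = 138230.341/304.8 ft = 453.512 ft.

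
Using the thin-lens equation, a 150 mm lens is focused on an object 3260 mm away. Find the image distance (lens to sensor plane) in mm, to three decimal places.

157.235 mm

1/dᵢ = 1/f − 1/dₒ = 1/150 − 1/3260 = 0.0063599 mm⁻¹.
dᵢ = 1/0.0063599 ≈ 157.2347 mm.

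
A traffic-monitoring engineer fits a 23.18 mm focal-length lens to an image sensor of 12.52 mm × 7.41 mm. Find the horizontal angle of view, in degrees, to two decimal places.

30.23°

Angle of view α = 2·arctan(w/2f) with w = 12.52 mm and f = 23.18 mm.
w/2f = 0.27006; arctan(0.27006) ≈ 15.1128°, so α ≈ 30.2256°.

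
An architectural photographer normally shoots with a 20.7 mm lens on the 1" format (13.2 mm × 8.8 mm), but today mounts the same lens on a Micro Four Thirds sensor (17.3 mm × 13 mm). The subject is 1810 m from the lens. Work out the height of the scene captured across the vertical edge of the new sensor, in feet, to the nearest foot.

3729 ft

The focal length stays 20.7 mm; the relevant sensor dimension is now h = 13 mm. Object distance dₒ = 1810 m = 1.81e+06 mm.
Thin-lens field height W = h·(dₒ − f)/f = 13 × (1.81e+06 − 20.7)/20.7 ≈ 1136701.976 mm = 1136701.976/304.8 ft = 3729.34 ft.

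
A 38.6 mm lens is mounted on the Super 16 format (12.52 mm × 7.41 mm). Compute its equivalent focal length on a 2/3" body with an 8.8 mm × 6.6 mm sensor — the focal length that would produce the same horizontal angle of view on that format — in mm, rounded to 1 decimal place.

Equal angle of view means equal width/f ratio, so f₂ = f₁ · (width₂/width₁) = 38.6 × 8.8/12.52.
f₂ = 38.6 × 0.70288 ≈ 27.131 mm.

27.1 mm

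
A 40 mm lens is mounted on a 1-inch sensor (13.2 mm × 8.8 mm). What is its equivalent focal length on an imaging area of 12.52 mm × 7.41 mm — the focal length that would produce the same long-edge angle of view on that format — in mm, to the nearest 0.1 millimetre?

Equal angle of view means equal width/f ratio, so f₂ = f₁ · (width₂/width₁) = 40 × 12.52/13.2.
f₂ = 40 × 0.94848 ≈ 37.939 mm.

37.9 mm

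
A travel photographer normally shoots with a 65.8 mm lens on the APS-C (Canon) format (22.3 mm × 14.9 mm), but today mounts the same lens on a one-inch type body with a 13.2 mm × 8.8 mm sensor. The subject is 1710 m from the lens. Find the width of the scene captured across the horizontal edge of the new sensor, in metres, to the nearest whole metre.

The focal length stays 65.8 mm; the relevant sensor dimension is now w = 13.2 mm. Object distance dₒ = 1710 m = 1.71e+06 mm.
Thin-lens field width W = w·(dₒ − f)/f = 13.2 × (1.71e+06 − 65.8)/65.8 ≈ 343026.314 mm = 343.026 m.

343 m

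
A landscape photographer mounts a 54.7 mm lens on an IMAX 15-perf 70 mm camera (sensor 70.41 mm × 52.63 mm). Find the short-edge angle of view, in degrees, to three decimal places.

Angle of view α = 2·arctan(h/2f) with h = 52.63 mm and f = 54.7 mm.
h/2f = 0.48108; arctan(0.48108) ≈ 25.6912°, so α ≈ 51.3824°.

51.382°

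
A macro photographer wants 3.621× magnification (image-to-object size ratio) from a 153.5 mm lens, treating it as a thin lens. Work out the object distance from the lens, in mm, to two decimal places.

With m = dᵢ/dₒ and 1/f = 1/dₒ + 1/dᵢ, substituting dᵢ = m·dₒ gives 1/f = (1 + 1/m)/dₒ, hence dₒ = f·(1 + 1/m).
dₒ = 153.5 × (1 + 1/3.621) = 153.5 × 1.27617 ≈ 195.892 mm.

195.89 mm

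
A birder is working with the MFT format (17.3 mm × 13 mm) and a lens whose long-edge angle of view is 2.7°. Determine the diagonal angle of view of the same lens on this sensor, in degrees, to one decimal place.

3.4°

From the long-edge AOV: f = 17.3 / (2·tan(1.35°)) = 17.3 / 0.04713 ≈ 367.0495 mm.
Sensor diagonal = √(17.3² + 13²) = √468.2900 ≈ 21.6400 mm.
Diagonal AOV = 2·arctan(21.6400 / (2 × 367.0495)) = 2·arctan(0.02948) ≈ 3.3770°.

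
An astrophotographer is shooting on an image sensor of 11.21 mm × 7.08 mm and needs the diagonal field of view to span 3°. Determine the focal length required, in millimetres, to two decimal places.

253.16 mm

Sensor diagonal = √(11.21² + 7.08²) = √175.7905 ≈ 13.2586 mm.
From α = 2·arctan(d/2f) we get f = d / (2·tan(α/2)).
With d = 13.2586 mm and α/2 = 1.5°, tan(α/2) ≈ 0.02619, so f ≈ 13.2586 / 0.05237 ≈ 253.1628 mm.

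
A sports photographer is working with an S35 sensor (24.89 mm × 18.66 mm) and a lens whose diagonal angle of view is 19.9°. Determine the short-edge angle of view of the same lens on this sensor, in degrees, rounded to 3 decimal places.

Sensor diagonal = √(24.89² + 18.66²) = √967.7077 ≈ 31.1080 mm.
From the diagonal AOV: f = 31.1080 / (2·tan(9.95°)) = 31.1080 / 0.35085 ≈ 88.6635 mm.
Short-edge AOV = 2·arctan(18.66 / (2 × 88.6635)) = 2·arctan(0.10523) ≈ 12.0142°.

12.014°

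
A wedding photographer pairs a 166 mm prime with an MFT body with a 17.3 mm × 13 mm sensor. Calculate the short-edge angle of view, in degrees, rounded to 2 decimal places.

Angle of view α = 2·arctan(h/2f) with h = 13 mm and f = 166 mm.
h/2f = 0.03916; arctan(0.03916) ≈ 2.2424°, so α ≈ 4.4847°.

4.48°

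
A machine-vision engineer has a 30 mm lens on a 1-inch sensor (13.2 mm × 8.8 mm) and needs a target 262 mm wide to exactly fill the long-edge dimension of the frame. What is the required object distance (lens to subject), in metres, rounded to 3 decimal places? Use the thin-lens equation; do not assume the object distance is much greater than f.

Magnification m = w/W = dᵢ/dₒ; combined with 1/f = 1/dₒ + 1/dᵢ this gives dₒ = f·(1 + W/w).
dₒ = 30 mm × (1 + 262/13.2) = 30 × 20.8485 ≈ 625.455 mm = 0.625455 m.

0.625 m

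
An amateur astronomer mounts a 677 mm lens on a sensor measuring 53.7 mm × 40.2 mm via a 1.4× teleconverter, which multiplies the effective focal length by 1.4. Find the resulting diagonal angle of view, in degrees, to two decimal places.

Effective focal length f = 677 × 1.4 = 947.8 mm.
Sensor diagonal = √(53.7² + 40.2²) = √4499.7300 ≈ 67.0800 mm.
α = 2·arctan(67.080 / (2 × 947.8)) = 2·arctan(0.03539) ≈ 4.0534°.

4.05°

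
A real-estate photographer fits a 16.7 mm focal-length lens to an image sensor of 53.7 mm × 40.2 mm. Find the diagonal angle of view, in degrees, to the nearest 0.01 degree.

127.06°

Sensor diagonal = √(53.7² + 40.2²) = √4499.7300 ≈ 67.0800 mm.
Angle of view α = 2·arctan(d/2f) with d = 67.0800 mm and f = 16.7 mm.
d/2f = 2.00838; arctan(2.00838) ≈ 63.5307°, so α ≈ 127.0614°.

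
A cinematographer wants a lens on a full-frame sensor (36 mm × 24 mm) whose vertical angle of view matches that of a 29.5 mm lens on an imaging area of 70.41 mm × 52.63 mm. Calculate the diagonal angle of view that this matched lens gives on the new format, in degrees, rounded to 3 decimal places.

Equal vertical AOV ⇒ f₂ = f₁ · 24/52.63 = 29.5 × 0.45601 ≈ 13.4524 mm.
Sensor diagonal = √(36² + 24²) = √1872.0000 ≈ 43.2666 mm.
Diagonal AOV on the new format = 2·arctan(43.2666 / (2 × 13.4524)) = 2·arctan(1.60814) ≈ 116.2502°.

116.250°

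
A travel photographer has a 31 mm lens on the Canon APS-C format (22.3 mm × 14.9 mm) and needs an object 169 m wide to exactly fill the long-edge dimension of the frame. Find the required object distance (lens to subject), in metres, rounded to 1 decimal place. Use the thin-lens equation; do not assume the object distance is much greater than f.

235.0 m

W: 169 m = 169000 mm.
Magnification m = w/W = dᵢ/dₒ; combined with 1/f = 1/dₒ + 1/dᵢ this gives dₒ = f·(1 + W/w).
dₒ = 31 mm × (1 + 169000/22.3) = 31 × 7579.4753 ≈ 234963.735 mm = 234.964 m.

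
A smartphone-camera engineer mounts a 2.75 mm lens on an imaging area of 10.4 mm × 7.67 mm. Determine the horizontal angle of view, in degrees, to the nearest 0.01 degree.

124.26°

Angle of view α = 2·arctan(w/2f) with w = 10.4 mm and f = 2.75 mm.
w/2f = 1.89091; arctan(1.89091) ≈ 62.1280°, so α ≈ 124.2561°.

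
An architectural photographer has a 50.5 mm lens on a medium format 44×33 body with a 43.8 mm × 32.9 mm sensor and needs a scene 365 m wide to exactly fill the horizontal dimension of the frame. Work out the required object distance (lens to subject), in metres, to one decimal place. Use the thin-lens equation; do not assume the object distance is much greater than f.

W: 365 m = 365000 mm.
Magnification m = w/W = dᵢ/dₒ; combined with 1/f = 1/dₒ + 1/dᵢ this gives dₒ = f·(1 + W/w).
dₒ = 50.5 mm × (1 + 365000/43.8) = 50.5 × 8334.3333 ≈ 420883.833 mm = 420.884 m.

420.9 m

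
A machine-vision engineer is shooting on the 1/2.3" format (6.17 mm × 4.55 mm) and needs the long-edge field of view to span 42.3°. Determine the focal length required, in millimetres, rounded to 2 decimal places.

From α = 2·arctan(w/2f) we get f = w / (2·tan(α/2)).
With w = 6.17 mm and α/2 = 21.15°, tan(α/2) ≈ 0.38687, so f ≈ 6.17 / 0.77374 ≈ 7.9742 mm.

7.97 mm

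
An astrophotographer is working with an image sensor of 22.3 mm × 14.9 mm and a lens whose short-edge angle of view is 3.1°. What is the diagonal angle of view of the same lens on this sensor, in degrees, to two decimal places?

5.58°

From the short-edge AOV: f = 14.9 / (2·tan(1.55°)) = 14.9 / 0.05412 ≈ 275.3222 mm.
Sensor diagonal = √(22.3² + 14.9²) = √719.3000 ≈ 26.8198 mm.
Diagonal AOV = 2·arctan(26.8198 / (2 × 275.3222)) = 2·arctan(0.04871) ≈ 5.5769°.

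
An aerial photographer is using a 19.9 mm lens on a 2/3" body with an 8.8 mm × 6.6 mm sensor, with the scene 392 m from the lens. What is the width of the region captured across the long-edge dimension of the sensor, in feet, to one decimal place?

dₒ: 392 m = 392000 mm.
Similar triangles through the lens centre give W/dₒ = w/dᵢ; with 1/f = 1/dₒ + 1/dᵢ this gives W = w·(dₒ − f)/f.
W = 8.8 mm × (392000 − 19.9) / 19.9 = 8.8 × 19697.4925 ≈ 173337.934 mm = 173337.934/304.8 ft = 568.694 ft.

568.7 ft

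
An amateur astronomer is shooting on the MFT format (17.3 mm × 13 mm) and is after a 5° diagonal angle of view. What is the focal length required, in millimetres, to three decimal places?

Sensor diagonal = √(17.3² + 13²) = √468.2900 ≈ 21.6400 mm.
From α = 2·arctan(d/2f) we get f = d / (2·tan(α/2)).
With d = 21.6400 mm and α/2 = 2.5°, tan(α/2) ≈ 0.04366, so f ≈ 21.6400 / 0.08732 ≈ 247.8188 mm.

247.819 mm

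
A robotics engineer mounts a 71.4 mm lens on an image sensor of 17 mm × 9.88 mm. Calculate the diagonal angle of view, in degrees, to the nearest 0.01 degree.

15.68°

Sensor diagonal = √(17² + 9.88²) = √386.6144 ≈ 19.6625 mm.
Angle of view α = 2·arctan(d/2f) with d = 19.6625 mm and f = 71.4 mm.
d/2f = 0.13769; arctan(0.13769) ≈ 7.8399°, so α ≈ 15.6798°.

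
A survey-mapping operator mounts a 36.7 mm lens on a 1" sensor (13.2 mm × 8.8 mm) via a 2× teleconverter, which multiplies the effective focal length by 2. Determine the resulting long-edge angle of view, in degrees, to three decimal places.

10.276°

Effective focal length f = 36.7 × 2 = 73.4 mm.
α = 2·arctan(13.2 / (2 × 73.4)) = 2·arctan(0.08992) ≈ 10.2762°.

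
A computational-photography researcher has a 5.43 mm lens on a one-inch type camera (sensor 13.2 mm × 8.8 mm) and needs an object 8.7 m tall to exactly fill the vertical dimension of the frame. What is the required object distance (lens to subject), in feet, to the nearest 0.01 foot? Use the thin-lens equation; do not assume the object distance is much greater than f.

W: 8.7 m = 8700 mm.
Magnification m = h/W = dᵢ/dₒ; combined with 1/f = 1/dₒ + 1/dᵢ this gives dₒ = f·(1 + W/h).
dₒ = 5.43 mm × (1 + 8700/8.8) = 5.43 × 989.6364 ≈ 5373.725 mm = 5373.725/304.8 ft = 17.6303 ft.

17.63 ft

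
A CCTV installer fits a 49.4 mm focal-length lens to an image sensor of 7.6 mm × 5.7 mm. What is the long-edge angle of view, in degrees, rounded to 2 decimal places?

Angle of view α = 2·arctan(w/2f) with w = 7.6 mm and f = 49.4 mm.
w/2f = 0.07692; arctan(0.07692) ≈ 4.3987°, so α ≈ 8.7974°.

8.80°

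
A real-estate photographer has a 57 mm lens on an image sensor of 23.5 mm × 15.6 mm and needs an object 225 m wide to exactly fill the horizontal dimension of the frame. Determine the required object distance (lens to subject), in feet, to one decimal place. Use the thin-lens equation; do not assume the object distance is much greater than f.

W: 225 m = 225000 mm.
Magnification m = w/W = dᵢ/dₒ; combined with 1/f = 1/dₒ + 1/dᵢ this gives dₒ = f·(1 + W/w).
dₒ = 57 mm × (1 + 225000/23.5) = 57 × 9575.4681 ≈ 545801.681 mm = 545801.681/304.8 ft = 1790.69 ft.

1790.7 ft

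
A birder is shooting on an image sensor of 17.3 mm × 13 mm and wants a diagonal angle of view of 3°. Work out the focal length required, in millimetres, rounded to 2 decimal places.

413.20 mm

Sensor diagonal = √(17.3² + 13²) = √468.2900 ≈ 21.6400 mm.
From α = 2·arctan(d/2f) we get f = d / (2·tan(α/2)).
With d = 21.6400 mm and α/2 = 1.5°, tan(α/2) ≈ 0.02619, so f ≈ 21.6400 / 0.05237 ≈ 413.1993 mm.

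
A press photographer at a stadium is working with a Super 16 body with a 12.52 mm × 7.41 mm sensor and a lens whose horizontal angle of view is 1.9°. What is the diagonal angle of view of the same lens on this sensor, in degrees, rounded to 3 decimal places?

From the horizontal AOV: f = 12.52 / (2·tan(0.95°)) = 12.52 / 0.03316 ≈ 377.5144 mm.
Sensor diagonal = √(12.52² + 7.41²) = √211.6585 ≈ 14.5485 mm.
Diagonal AOV = 2·arctan(14.5485 / (2 × 377.5144)) = 2·arctan(0.01927) ≈ 2.2078°.

2.208°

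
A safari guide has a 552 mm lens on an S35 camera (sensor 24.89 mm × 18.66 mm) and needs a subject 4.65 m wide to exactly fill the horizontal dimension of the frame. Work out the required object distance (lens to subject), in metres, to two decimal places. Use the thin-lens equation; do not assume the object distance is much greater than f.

103.68 m

W: 4.65 m = 4650 mm.
Magnification m = w/W = dᵢ/dₒ; combined with 1/f = 1/dₒ + 1/dᵢ this gives dₒ = f·(1 + W/w).
dₒ = 552 mm × (1 + 4650/24.89) = 552 × 187.8220 ≈ 103677.753 mm = 103.678 m.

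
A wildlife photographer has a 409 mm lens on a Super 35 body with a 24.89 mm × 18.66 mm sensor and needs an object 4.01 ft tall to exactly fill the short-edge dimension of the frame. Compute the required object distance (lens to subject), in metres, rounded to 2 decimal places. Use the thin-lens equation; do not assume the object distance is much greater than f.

W: 4.01 ft × 304.8 mm/ft = 1222.25 mm.
Magnification m = h/W = dᵢ/dₒ; combined with 1/f = 1/dₒ + 1/dᵢ this gives dₒ = f·(1 + W/h).
dₒ = 409 mm × (1 + 1222.25/18.66) = 409 × 66.5010 ≈ 27198.894 mm = 27.1989 m.

27.20 m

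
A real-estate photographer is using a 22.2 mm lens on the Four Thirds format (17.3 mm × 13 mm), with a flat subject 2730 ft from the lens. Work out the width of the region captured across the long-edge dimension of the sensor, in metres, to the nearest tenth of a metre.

648.4 m

dₒ: 2730 ft × 304.8 mm/ft = 832103.97 mm.
Similar triangles through the lens centre give W/dₒ = w/dᵢ; with 1/f = 1/dₒ + 1/dᵢ this gives W = w·(dₒ − f)/f.
W = 17.3 mm × (832104 − 22.2) / 22.2 = 17.3 × 37481.1610 ≈ 648424.085 mm = 648.424 m.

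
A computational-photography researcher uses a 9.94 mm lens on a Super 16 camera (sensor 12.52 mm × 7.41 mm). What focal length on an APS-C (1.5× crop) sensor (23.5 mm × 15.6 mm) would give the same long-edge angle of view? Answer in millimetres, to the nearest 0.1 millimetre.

Equal angle of view means equal width/f ratio, so f₂ = f₁ · (width₂/width₁) = 9.94 × 23.5/12.52.
f₂ = 9.94 × 1.87700 ≈ 18.657 mm.

18.7 mm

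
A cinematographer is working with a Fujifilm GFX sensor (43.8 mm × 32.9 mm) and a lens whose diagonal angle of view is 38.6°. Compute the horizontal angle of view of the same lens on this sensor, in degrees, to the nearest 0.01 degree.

31.28°

Sensor diagonal = √(43.8² + 32.9²) = √3000.8500 ≈ 54.7800 mm.
From the diagonal AOV: f = 54.7800 / (2·tan(19.3°)) = 54.7800 / 0.70039 ≈ 78.2136 mm.
Horizontal AOV = 2·arctan(43.8 / (2 × 78.2136)) = 2·arctan(0.28000) ≈ 31.2848°.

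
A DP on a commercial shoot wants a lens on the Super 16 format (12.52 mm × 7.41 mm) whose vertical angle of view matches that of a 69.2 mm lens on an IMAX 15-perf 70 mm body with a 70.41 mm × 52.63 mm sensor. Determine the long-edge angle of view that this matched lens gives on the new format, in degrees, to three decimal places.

Equal vertical AOV ⇒ f₂ = f₁ · 7.41/52.63 = 69.2 × 0.14079 ≈ 9.7430 mm.
Long-edge AOV on the new format = 2·arctan(12.52 / (2 × 9.7430)) = 2·arctan(0.64252) ≈ 65.4427°.

65.443°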